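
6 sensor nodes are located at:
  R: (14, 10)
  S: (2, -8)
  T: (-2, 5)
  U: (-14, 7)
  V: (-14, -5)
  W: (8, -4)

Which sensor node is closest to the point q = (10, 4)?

R

Squared Euclidean distances:
|qR|² = (10−14)² + (4−10)² = 16 + 36 = 52
|qS|² = (10−2)² + (4−(-8))² = 64 + 144 = 208
|qT|² = (10−(-2))² + (4−5)² = 144 + 1 = 145
|qU|² = (10−(-14))² + (4−7)² = 576 + 9 = 585
|qV|² = (10−(-14))² + (4−(-5))² = 576 + 81 = 657
|qW|² = (10−8)² + (4−(-4))² = 4 + 64 = 68
Minimum is at R.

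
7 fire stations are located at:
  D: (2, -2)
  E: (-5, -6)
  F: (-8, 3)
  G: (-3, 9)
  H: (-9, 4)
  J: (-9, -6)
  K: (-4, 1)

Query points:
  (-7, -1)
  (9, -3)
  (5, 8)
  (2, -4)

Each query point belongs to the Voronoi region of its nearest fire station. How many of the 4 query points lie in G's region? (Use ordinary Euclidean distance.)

(-7, -1) — d² to each: D:82, E:29, F:17, G:116, H:29, J:29, K:13 → nearest is K
(9, -3) — d² to each: D:50, E:205, F:325, G:288, H:373, J:333, K:185 → nearest is D
(5, 8) — d² to each: D:109, E:296, F:194, G:65, H:212, J:392, K:130 → nearest is G
(2, -4) — d² to each: D:4, E:53, F:149, G:194, H:185, J:125, K:61 → nearest is D
1 of the 4 points has G as nearest.

1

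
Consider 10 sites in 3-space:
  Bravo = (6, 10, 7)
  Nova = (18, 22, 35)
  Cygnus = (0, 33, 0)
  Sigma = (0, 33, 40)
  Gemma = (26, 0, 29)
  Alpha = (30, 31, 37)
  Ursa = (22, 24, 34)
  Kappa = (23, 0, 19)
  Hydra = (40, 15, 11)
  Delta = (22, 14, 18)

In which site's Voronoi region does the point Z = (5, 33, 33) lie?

Since √ is increasing, it suffices to compare squared distances:
d²(Z, Bravo) = (5−6)² + (33−10)² + (33−7)² = 1 + 529 + 676 = 1206
d²(Z, Nova) = (5−18)² + (33−22)² + (33−35)² = 169 + 121 + 4 = 294
d²(Z, Cygnus) = (5−0)² + (33−33)² + (33−0)² = 25 + 0 + 1089 = 1114
d²(Z, Sigma) = (5−0)² + (33−33)² + (33−40)² = 25 + 0 + 49 = 74
d²(Z, Gemma) = (5−26)² + (33−0)² + (33−29)² = 441 + 1089 + 16 = 1546
d²(Z, Alpha) = (5−30)² + (33−31)² + (33−37)² = 625 + 4 + 16 = 645
d²(Z, Ursa) = (5−22)² + (33−24)² + (33−34)² = 289 + 81 + 1 = 371
d²(Z, Kappa) = (5−23)² + (33−0)² + (33−19)² = 324 + 1089 + 196 = 1609
d²(Z, Hydra) = (5−40)² + (33−15)² + (33−11)² = 1225 + 324 + 484 = 2033
d²(Z, Delta) = (5−22)² + (33−14)² + (33−18)² = 289 + 361 + 225 = 875
Sigma is nearest.

Sigma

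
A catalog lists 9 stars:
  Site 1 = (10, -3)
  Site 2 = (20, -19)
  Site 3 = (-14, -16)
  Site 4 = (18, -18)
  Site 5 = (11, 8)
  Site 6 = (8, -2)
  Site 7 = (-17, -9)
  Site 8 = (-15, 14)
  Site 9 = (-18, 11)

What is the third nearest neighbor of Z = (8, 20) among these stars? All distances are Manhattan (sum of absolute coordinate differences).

d(Z, Site 1) = |8−10| + |20−(-3)| = 2 + 23 = 25
d(Z, Site 2) = |8−20| + |20−(-19)| = 12 + 39 = 51
d(Z, Site 3) = |8−(-14)| + |20−(-16)| = 22 + 36 = 58
d(Z, Site 4) = |8−18| + |20−(-18)| = 10 + 38 = 48
d(Z, Site 5) = |8−11| + |20−8| = 3 + 12 = 15
d(Z, Site 6) = |8−8| + |20−(-2)| = 0 + 22 = 22
d(Z, Site 7) = |8−(-17)| + |20−(-9)| = 25 + 29 = 54
d(Z, Site 8) = |8−(-15)| + |20−14| = 23 + 6 = 29
d(Z, Site 9) = |8−(-18)| + |20−11| = 26 + 9 = 35
Sorted ascending: Site 5, Site 6, Site 1, Site 8, … — the third-nearest is Site 1.

Site 1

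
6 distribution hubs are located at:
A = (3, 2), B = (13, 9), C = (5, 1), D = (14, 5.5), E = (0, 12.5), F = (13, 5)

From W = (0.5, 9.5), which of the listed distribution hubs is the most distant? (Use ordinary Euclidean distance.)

D

Since √ is increasing, it suffices to compare squared distances:
|WA|² = (0.5−3)² + (9.5−2)² = 6.25 + 56.25 = 62.5
|WB|² = (0.5−13)² + (9.5−9)² = 156.25 + 0.25 = 156.5
|WC|² = (0.5−5)² + (9.5−1)² = 20.25 + 72.25 = 92.5
|WD|² = (0.5−14)² + (9.5−5.5)² = 182.25 + 16 = 198.25
|WE|² = (0.5−0)² + (9.5−12.5)² = 0.25 + 9 = 9.25
|WF|² = (0.5−13)² + (9.5−5)² = 156.25 + 20.25 = 176.5
The largest is to D.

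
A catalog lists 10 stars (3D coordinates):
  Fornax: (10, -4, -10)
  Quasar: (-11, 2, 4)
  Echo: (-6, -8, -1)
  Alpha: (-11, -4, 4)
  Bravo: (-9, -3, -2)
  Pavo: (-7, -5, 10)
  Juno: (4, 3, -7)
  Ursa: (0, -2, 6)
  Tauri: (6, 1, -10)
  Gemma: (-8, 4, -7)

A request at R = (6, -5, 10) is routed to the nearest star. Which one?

Ursa

Since √ is increasing, it suffices to compare squared distances:
d²(R, Fornax) = (6−10)² + (-5−(-4))² + (10−(-10))² = 16 + 1 + 400 = 417
d²(R, Quasar) = (6−(-11))² + (-5−2)² + (10−4)² = 289 + 49 + 36 = 374
d²(R, Echo) = (6−(-6))² + (-5−(-8))² + (10−(-1))² = 144 + 9 + 121 = 274
d²(R, Alpha) = (6−(-11))² + (-5−(-4))² + (10−4)² = 289 + 1 + 36 = 326
d²(R, Bravo) = (6−(-9))² + (-5−(-3))² + (10−(-2))² = 225 + 4 + 144 = 373
d²(R, Pavo) = (6−(-7))² + (-5−(-5))² + (10−10)² = 169 + 0 + 0 = 169
d²(R, Juno) = (6−4)² + (-5−3)² + (10−(-7))² = 4 + 64 + 289 = 357
d²(R, Ursa) = (6−0)² + (-5−(-2))² + (10−6)² = 36 + 9 + 16 = 61
d²(R, Tauri) = (6−6)² + (-5−1)² + (10−(-10))² = 0 + 36 + 400 = 436
d²(R, Gemma) = (6−(-8))² + (-5−4)² + (10−(-7))² = 196 + 81 + 289 = 566
Minimum is at Ursa.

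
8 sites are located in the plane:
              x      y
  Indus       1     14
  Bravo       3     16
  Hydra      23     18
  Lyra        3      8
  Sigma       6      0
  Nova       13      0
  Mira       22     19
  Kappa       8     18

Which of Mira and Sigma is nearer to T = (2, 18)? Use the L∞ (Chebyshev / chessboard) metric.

d(T, Mira) = max(20, 1) = 20
d(T, Sigma) = max(4, 18) = 18
20 > 18, so Sigma is closer.

Sigma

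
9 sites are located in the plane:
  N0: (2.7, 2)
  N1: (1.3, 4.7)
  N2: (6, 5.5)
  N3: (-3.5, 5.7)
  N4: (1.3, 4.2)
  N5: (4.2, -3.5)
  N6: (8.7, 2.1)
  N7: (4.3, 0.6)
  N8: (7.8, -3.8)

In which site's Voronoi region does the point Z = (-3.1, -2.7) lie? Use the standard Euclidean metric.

Compare squared distances (the ordering matches that of the actual distances):
|ZN0|² = (-3.1−2.7)² + (-2.7−2)² = 33.64 + 22.09 = 55.73
|ZN1|² = (-3.1−1.3)² + (-2.7−4.7)² = 19.36 + 54.76 = 74.12
|ZN2|² = (-3.1−6)² + (-2.7−5.5)² = 82.81 + 67.24 = 150.05
|ZN3|² = (-3.1−(-3.5))² + (-2.7−5.7)² = 0.16 + 70.56 = 70.72
|ZN4|² = (-3.1−1.3)² + (-2.7−4.2)² = 19.36 + 47.61 = 66.97
|ZN5|² = (-3.1−4.2)² + (-2.7−(-3.5))² = 53.29 + 0.64 = 53.93
|ZN6|² = (-3.1−8.7)² + (-2.7−2.1)² = 139.24 + 23.04 = 162.28
|ZN7|² = (-3.1−4.3)² + (-2.7−0.6)² = 54.76 + 10.89 = 65.65
|ZN8|² = (-3.1−7.8)² + (-2.7−(-3.8))² = 118.81 + 1.21 = 120.02
Minimum is at N5.

N5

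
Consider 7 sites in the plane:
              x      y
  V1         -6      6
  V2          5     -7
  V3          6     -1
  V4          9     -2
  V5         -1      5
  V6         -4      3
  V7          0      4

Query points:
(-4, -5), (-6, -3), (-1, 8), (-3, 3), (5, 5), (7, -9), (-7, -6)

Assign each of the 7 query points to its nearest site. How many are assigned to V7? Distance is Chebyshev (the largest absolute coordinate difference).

1

(-4, -5) — d to each: V1:11, V2:9, V3:10, V4:13, V5:10, V6:8, V7:9 → nearest is V6
(-6, -3) — d to each: V1:9, V2:11, V3:12, V4:15, V5:8, V6:6, V7:7 → nearest is V6
(-1, 8) — d to each: V1:5, V2:15, V3:9, V4:10, V5:3, V6:5, V7:4 → nearest is V5
(-3, 3) — d to each: V1:3, V2:10, V3:9, V4:12, V5:2, V6:1, V7:3 → nearest is V6
(5, 5) — d to each: V1:11, V2:12, V3:6, V4:7, V5:6, V6:9, V7:5 → nearest is V7
(7, -9) — d to each: V1:15, V2:2, V3:8, V4:7, V5:14, V6:12, V7:13 → nearest is V2
(-7, -6) — d to each: V1:12, V2:12, V3:13, V4:16, V5:11, V6:9, V7:10 → nearest is V6
1 of the 7 points has V7 as nearest.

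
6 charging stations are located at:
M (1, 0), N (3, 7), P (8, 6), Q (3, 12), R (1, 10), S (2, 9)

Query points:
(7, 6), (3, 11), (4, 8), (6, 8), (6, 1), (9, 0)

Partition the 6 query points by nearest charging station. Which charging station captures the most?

(7, 6) — d² to each: M:72, N:17, P:1, Q:52, R:52, S:34 → nearest is P
(3, 11) — d² to each: M:125, N:16, P:50, Q:1, R:5, S:5 → nearest is Q
(4, 8) — d² to each: M:73, N:2, P:20, Q:17, R:13, S:5 → nearest is N
(6, 8) — d² to each: M:89, N:10, P:8, Q:25, R:29, S:17 → nearest is P
(6, 1) — d² to each: M:26, N:45, P:29, Q:130, R:106, S:80 → nearest is M
(9, 0) — d² to each: M:64, N:85, P:37, Q:180, R:164, S:130 → nearest is P
Tally — M:1, N:1, P:3, Q:1. P captures the most (3).

P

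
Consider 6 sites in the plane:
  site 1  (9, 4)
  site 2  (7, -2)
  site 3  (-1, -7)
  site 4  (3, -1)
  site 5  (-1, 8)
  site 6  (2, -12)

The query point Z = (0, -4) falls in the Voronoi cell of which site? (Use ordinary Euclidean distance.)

Squared Euclidean distances:
d²(Z, site 1) = 81 + 64 = 145
d²(Z, site 2) = 49 + 4 = 53
d²(Z, site 3) = 1 + 9 = 10
d²(Z, site 4) = 9 + 9 = 18
d²(Z, site 5) = 1 + 144 = 145
d²(Z, site 6) = 4 + 64 = 68
site 3 is nearest.

site 3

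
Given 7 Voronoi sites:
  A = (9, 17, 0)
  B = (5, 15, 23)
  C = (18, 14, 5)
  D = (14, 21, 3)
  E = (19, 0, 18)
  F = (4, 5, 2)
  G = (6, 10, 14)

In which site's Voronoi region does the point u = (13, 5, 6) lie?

Since √ is increasing, it suffices to compare squared distances:
|uA|² = (13−9)² + (5−17)² + (6−0)² = 16 + 144 + 36 = 196
|uB|² = (13−5)² + (5−15)² + (6−23)² = 64 + 100 + 289 = 453
|uC|² = (13−18)² + (5−14)² + (6−5)² = 25 + 81 + 1 = 107
|uD|² = (13−14)² + (5−21)² + (6−3)² = 1 + 256 + 9 = 266
|uE|² = (13−19)² + (5−0)² + (6−18)² = 36 + 25 + 144 = 205
|uF|² = (13−4)² + (5−5)² + (6−2)² = 81 + 0 + 16 = 97
|uG|² = (13−6)² + (5−10)² + (6−14)² = 49 + 25 + 64 = 138
F is nearest.

F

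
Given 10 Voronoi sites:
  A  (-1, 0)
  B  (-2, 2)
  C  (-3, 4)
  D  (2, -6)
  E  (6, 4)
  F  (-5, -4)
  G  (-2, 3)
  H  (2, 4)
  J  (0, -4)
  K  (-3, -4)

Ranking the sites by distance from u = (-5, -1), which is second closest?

K

Squared Euclidean distances:
|uA|² = 16 + 1 = 17
|uB|² = 9 + 9 = 18
|uC|² = 4 + 25 = 29
|uD|² = 49 + 25 = 74
|uE|² = 121 + 25 = 146
|uF|² = 0 + 9 = 9
|uG|² = 9 + 16 = 25
|uH|² = 49 + 25 = 74
|uJ|² = 25 + 9 = 34
|uK|² = 4 + 9 = 13
Sorted ascending: F, K, A, … — the second-nearest is K.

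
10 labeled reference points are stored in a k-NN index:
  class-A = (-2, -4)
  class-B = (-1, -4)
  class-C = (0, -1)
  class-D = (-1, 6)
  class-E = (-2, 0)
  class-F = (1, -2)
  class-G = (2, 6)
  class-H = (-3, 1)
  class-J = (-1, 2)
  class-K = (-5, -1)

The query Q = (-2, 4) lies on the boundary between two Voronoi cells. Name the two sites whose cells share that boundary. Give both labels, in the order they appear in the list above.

Squared distances from Q to each site:
d²(Q, class-A) = (-2−(-2))² + (4−(-4))² = 0 + 64 = 64
d²(Q, class-B) = (-2−(-1))² + (4−(-4))² = 1 + 64 = 65
d²(Q, class-C) = (-2−0)² + (4−(-1))² = 4 + 25 = 29
d²(Q, class-D) = (-2−(-1))² + (4−6)² = 1 + 4 = 5
d²(Q, class-E) = (-2−(-2))² + (4−0)² = 0 + 16 = 16
d²(Q, class-F) = (-2−1)² + (4−(-2))² = 9 + 36 = 45
d²(Q, class-G) = (-2−2)² + (4−6)² = 16 + 4 = 20
d²(Q, class-H) = (-2−(-3))² + (4−1)² = 1 + 9 = 10
d²(Q, class-J) = (-2−(-1))² + (4−2)² = 1 + 4 = 5
d²(Q, class-K) = (-2−(-5))² + (4−(-1))² = 9 + 25 = 34
Q is equidistant from class-D and class-J (both at squared distance 5), and every other site is strictly farther — so Q lies on the class-D–class-J Voronoi edge.

class-D and class-J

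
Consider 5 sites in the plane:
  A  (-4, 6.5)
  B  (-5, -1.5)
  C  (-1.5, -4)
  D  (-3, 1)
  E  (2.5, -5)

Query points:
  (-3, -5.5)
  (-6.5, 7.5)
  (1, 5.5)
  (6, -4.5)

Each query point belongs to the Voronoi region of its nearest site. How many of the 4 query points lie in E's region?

(-3, -5.5) — d² to each: A:145, B:20, C:4.5, D:42.25, E:30.5 → nearest is C
(-6.5, 7.5) — d² to each: A:7.25, B:83.25, C:157.25, D:54.5, E:237.25 → nearest is A
(1, 5.5) — d² to each: A:26, B:85, C:96.5, D:36.25, E:112.5 → nearest is A
(6, -4.5) — d² to each: A:221, B:130, C:56.5, D:111.25, E:12.5 → nearest is E
1 of the 4 points has E as nearest.

1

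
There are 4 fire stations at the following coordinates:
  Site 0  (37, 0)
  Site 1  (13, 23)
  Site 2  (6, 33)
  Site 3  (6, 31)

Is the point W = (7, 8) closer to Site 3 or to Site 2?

Compare squared distances:
d²(W, Site 3) = (7−6)² + (8−31)² = 1 + 529 = 530
d²(W, Site 2) = (7−6)² + (8−33)² = 1 + 625 = 626
530 < 626, so Site 3 is closer.

Site 3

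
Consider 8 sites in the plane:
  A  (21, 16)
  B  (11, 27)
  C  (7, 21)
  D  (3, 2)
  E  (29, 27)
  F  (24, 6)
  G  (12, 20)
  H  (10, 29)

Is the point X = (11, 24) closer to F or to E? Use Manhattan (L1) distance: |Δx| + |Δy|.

E

d(X,F) = |11−24| + |24−6| = 13 + 18 = 31
d(X,E) = |11−29| + |24−27| = 18 + 3 = 21
31 > 21, so E is closer.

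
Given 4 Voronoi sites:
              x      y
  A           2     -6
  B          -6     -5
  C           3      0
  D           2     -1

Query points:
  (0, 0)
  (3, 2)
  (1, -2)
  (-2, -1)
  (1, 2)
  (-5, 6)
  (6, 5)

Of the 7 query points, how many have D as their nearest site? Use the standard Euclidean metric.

4

(0, 0) — d² to each: A:40, B:61, C:9, D:5 → nearest is D
(3, 2) — d² to each: A:65, B:130, C:4, D:10 → nearest is C
(1, -2) — d² to each: A:17, B:58, C:8, D:2 → nearest is D
(-2, -1) — d² to each: A:41, B:32, C:26, D:16 → nearest is D
(1, 2) — d² to each: A:65, B:98, C:8, D:10 → nearest is C
(-5, 6) — d² to each: A:193, B:122, C:100, D:98 → nearest is D
(6, 5) — d² to each: A:137, B:244, C:34, D:52 → nearest is C
4 of the 7 points have D as nearest.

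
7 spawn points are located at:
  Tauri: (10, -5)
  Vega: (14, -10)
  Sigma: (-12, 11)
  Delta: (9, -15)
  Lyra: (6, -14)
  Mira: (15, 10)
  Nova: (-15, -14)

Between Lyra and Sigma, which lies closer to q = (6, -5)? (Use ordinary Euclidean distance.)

Lyra

Compare squared distances:
d²(q, Lyra) = (6−6)² + (-5−(-14))² = 0 + 81 = 81
d²(q, Sigma) = (6−(-12))² + (-5−11)² = 324 + 256 = 580
81 < 580, so Lyra is closer.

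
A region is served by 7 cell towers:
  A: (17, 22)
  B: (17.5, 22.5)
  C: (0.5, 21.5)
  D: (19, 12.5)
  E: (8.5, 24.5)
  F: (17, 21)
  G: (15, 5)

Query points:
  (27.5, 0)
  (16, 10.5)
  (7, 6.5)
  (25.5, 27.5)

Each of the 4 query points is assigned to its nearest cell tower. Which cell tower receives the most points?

G

(27.5, 0) — d² to each: A:594.25, B:606.25, C:1191.25, D:228.5, E:961.25, F:551.25, G:181.25 → nearest is G
(16, 10.5) — d² to each: A:133.25, B:146.25, C:361.25, D:13, E:252.25, F:111.25, G:31.25 → nearest is D
(7, 6.5) — d² to each: A:340.25, B:366.25, C:267.25, D:180, E:326.25, F:310.25, G:66.25 → nearest is G
(25.5, 27.5) — d² to each: A:102.5, B:89, C:661, D:267.25, E:298, F:114.5, G:616.5 → nearest is B
Tally — B:1, D:1, G:2. G captures the most (2).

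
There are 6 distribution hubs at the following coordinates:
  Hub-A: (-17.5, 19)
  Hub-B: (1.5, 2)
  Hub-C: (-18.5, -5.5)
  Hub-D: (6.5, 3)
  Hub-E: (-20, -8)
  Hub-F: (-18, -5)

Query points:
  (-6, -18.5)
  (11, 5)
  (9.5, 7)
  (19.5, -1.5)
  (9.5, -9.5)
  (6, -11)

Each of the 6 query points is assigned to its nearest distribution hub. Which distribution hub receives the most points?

Hub-D

(-6, -18.5) — d² to each: Hub-A:1538.5, Hub-B:476.5, Hub-C:325.25, Hub-D:618.5, Hub-E:306.25, Hub-F:326.25 → nearest is Hub-E
(11, 5) — d² to each: Hub-A:1008.25, Hub-B:99.25, Hub-C:980.5, Hub-D:24.25, Hub-E:1130, Hub-F:941 → nearest is Hub-D
(9.5, 7) — d² to each: Hub-A:873, Hub-B:89, Hub-C:940.25, Hub-D:25, Hub-E:1095.25, Hub-F:900.25 → nearest is Hub-D
(19.5, -1.5) — d² to each: Hub-A:1789.25, Hub-B:336.25, Hub-C:1460, Hub-D:189.25, Hub-E:1602.5, Hub-F:1418.5 → nearest is Hub-D
(9.5, -9.5) — d² to each: Hub-A:1541.25, Hub-B:196.25, Hub-C:800, Hub-D:165.25, Hub-E:872.5, Hub-F:776.5 → nearest is Hub-D
(6, -11) — d² to each: Hub-A:1452.25, Hub-B:189.25, Hub-C:630.5, Hub-D:196.25, Hub-E:685, Hub-F:612 → nearest is Hub-B
Tally — Hub-B:1, Hub-D:4, Hub-E:1. Hub-D captures the most (4).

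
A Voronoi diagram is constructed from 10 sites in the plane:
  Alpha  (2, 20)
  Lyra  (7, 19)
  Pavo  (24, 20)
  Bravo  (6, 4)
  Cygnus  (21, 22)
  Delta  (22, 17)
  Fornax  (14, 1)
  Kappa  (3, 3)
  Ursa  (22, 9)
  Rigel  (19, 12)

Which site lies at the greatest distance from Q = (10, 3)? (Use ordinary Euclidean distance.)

Since √ is increasing, it suffices to compare squared distances:
d²(Q, Alpha) = 64 + 289 = 353
d²(Q, Lyra) = 9 + 256 = 265
d²(Q, Pavo) = 196 + 289 = 485
d²(Q, Bravo) = 16 + 1 = 17
d²(Q, Cygnus) = 121 + 361 = 482
d²(Q, Delta) = 144 + 196 = 340
d²(Q, Fornax) = 16 + 4 = 20
d²(Q, Kappa) = 49 + 0 = 49
d²(Q, Ursa) = 144 + 36 = 180
d²(Q, Rigel) = 81 + 81 = 162
The largest is to Pavo.

Pavo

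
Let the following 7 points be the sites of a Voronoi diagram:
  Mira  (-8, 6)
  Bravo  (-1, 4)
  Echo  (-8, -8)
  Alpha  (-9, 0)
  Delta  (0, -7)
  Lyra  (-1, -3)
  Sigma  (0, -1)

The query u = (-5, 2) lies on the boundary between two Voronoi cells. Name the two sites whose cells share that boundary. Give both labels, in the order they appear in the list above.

Bravo and Alpha

Squared distances from u to each site:
d²(u, Mira) = (-5−(-8))² + (2−6)² = 9 + 16 = 25
d²(u, Bravo) = (-5−(-1))² + (2−4)² = 16 + 4 = 20
d²(u, Echo) = (-5−(-8))² + (2−(-8))² = 9 + 100 = 109
d²(u, Alpha) = (-5−(-9))² + (2−0)² = 16 + 4 = 20
d²(u, Delta) = (-5−0)² + (2−(-7))² = 25 + 81 = 106
d²(u, Lyra) = (-5−(-1))² + (2−(-3))² = 16 + 25 = 41
d²(u, Sigma) = (-5−0)² + (2−(-1))² = 25 + 9 = 34
u is equidistant from Bravo and Alpha (both at squared distance 20), and every other site is strictly farther — so u lies on the Bravo–Alpha Voronoi edge.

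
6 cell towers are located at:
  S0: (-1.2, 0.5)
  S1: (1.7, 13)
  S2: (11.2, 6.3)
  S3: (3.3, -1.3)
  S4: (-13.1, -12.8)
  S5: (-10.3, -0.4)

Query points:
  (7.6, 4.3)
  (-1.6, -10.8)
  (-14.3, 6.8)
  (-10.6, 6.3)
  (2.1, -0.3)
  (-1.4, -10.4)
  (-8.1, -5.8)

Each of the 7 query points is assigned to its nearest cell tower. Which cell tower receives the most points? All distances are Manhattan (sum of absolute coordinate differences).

(7.6, 4.3) — d to each: S0:12.6, S1:14.6, S2:5.6, S3:9.9, S4:37.8, S5:22.6 → nearest is S2
(-1.6, -10.8) — d to each: S0:11.7, S1:27.1, S2:29.9, S3:14.4, S4:13.5, S5:19.1 → nearest is S0
(-14.3, 6.8) — d to each: S0:19.4, S1:22.2, S2:26, S3:25.7, S4:20.8, S5:11.2 → nearest is S5
(-10.6, 6.3) — d to each: S0:15.2, S1:19, S2:21.8, S3:21.5, S4:21.6, S5:7 → nearest is S5
(2.1, -0.3) — d to each: S0:4.1, S1:13.7, S2:15.7, S3:2.2, S4:27.7, S5:12.5 → nearest is S3
(-1.4, -10.4) — d to each: S0:11.1, S1:26.5, S2:29.3, S3:13.8, S4:14.1, S5:18.9 → nearest is S0
(-8.1, -5.8) — d to each: S0:13.2, S1:28.6, S2:31.4, S3:15.9, S4:12, S5:7.6 → nearest is S5
Tally — S0:2, S2:1, S3:1, S5:3. S5 captures the most (3).

S5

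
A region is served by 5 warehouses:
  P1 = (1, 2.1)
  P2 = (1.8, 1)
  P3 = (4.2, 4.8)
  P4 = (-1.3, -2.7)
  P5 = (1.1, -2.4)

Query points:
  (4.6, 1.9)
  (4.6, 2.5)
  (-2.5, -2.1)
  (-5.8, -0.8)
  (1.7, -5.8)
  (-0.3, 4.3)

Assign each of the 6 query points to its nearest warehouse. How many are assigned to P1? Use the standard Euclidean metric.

(4.6, 1.9) — d² to each: P1:13, P2:8.65, P3:8.57, P4:55.97, P5:30.74 → nearest is P3
(4.6, 2.5) — d² to each: P1:13.12, P2:10.09, P3:5.45, P4:61.85, P5:36.26 → nearest is P3
(-2.5, -2.1) — d² to each: P1:29.89, P2:28.1, P3:92.5, P4:1.8, P5:13.05 → nearest is P4
(-5.8, -0.8) — d² to each: P1:54.65, P2:61, P3:131.36, P4:23.86, P5:50.17 → nearest is P4
(1.7, -5.8) — d² to each: P1:62.9, P2:46.25, P3:118.61, P4:18.61, P5:11.92 → nearest is P5
(-0.3, 4.3) — d² to each: P1:6.53, P2:15.3, P3:20.5, P4:50, P5:46.85 → nearest is P1
1 of the 6 points has P1 as nearest.

1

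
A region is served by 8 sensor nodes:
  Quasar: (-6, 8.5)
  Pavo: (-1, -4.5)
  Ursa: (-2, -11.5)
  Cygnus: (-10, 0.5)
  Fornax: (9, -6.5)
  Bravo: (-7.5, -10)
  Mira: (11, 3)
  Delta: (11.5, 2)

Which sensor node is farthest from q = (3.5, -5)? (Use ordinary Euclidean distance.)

Quasar

Squared Euclidean distances:
d²(q, Quasar) = (3.5−(-6))² + (-5−8.5)² = 90.25 + 182.25 = 272.5
d²(q, Pavo) = (3.5−(-1))² + (-5−(-4.5))² = 20.25 + 0.25 = 20.5
d²(q, Ursa) = (3.5−(-2))² + (-5−(-11.5))² = 30.25 + 42.25 = 72.5
d²(q, Cygnus) = (3.5−(-10))² + (-5−0.5)² = 182.25 + 30.25 = 212.5
d²(q, Fornax) = (3.5−9)² + (-5−(-6.5))² = 30.25 + 2.25 = 32.5
d²(q, Bravo) = (3.5−(-7.5))² + (-5−(-10))² = 121 + 25 = 146
d²(q, Mira) = (3.5−11)² + (-5−3)² = 56.25 + 64 = 120.25
d²(q, Delta) = (3.5−11.5)² + (-5−2)² = 64 + 49 = 113
The largest is to Quasar.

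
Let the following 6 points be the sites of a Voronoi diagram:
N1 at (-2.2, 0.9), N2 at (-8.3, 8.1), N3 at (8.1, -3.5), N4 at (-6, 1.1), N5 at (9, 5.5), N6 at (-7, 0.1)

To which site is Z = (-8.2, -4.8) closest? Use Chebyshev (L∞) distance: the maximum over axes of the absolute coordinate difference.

N6

d(Z,N1) = max(6, 5.7) = 6
d(Z,N2) = max(0.1, 12.9) = 12.9
d(Z,N3) = max(16.3, 1.3) = 16.3
d(Z,N4) = max(2.2, 5.9) = 5.9
d(Z,N5) = max(17.2, 10.3) = 17.2
d(Z,N6) = max(1.2, 4.9) = 4.9
Minimum is at N6.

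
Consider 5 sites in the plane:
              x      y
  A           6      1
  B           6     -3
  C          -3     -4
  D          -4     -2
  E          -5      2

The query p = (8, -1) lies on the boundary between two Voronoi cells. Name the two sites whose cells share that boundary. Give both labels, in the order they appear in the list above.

A and B

Squared distances from p to each site:
|pA|² = (8−6)² + (-1−1)² = 4 + 4 = 8
|pB|² = (8−6)² + (-1−(-3))² = 4 + 4 = 8
|pC|² = (8−(-3))² + (-1−(-4))² = 121 + 9 = 130
|pD|² = (8−(-4))² + (-1−(-2))² = 144 + 1 = 145
|pE|² = (8−(-5))² + (-1−2)² = 169 + 9 = 178
p is equidistant from A and B (both at squared distance 8), and every other site is strictly farther — so p lies on the A–B Voronoi edge.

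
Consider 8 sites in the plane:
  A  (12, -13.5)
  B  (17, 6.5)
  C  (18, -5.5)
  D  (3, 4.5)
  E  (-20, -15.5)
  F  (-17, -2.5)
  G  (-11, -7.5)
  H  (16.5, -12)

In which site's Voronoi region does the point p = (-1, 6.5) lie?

D

Squared Euclidean distances:
|pA|² = 169 + 400 = 569
|pB|² = 324 + 0 = 324
|pC|² = 361 + 144 = 505
|pD|² = 16 + 4 = 20
|pE|² = 361 + 484 = 845
|pF|² = 256 + 81 = 337
|pG|² = 100 + 196 = 296
|pH|² = 306.25 + 342.25 = 648.5
The smallest is to D, so p lies in the Voronoi region of D.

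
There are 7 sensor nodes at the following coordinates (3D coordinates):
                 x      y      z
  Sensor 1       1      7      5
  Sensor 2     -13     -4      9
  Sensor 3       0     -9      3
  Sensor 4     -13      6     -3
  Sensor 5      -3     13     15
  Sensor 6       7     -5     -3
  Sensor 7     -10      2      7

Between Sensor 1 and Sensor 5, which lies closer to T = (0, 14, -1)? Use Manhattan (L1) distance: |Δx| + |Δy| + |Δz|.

Sensor 1

d(T, Sensor 1) = |0−1| + |14−7| + |-1−5| = 1 + 7 + 6 = 14
d(T, Sensor 5) = |0−(-3)| + |14−13| + |-1−15| = 3 + 1 + 16 = 20
14 < 20, so Sensor 1 is closer.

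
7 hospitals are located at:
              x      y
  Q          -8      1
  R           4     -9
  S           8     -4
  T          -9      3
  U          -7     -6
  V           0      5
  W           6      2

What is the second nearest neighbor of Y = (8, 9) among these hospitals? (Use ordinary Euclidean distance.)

Since √ is increasing, it suffices to compare squared distances:
|YQ|² = (8−(-8))² + (9−1)² = 256 + 64 = 320
|YR|² = (8−4)² + (9−(-9))² = 16 + 324 = 340
|YS|² = (8−8)² + (9−(-4))² = 0 + 169 = 169
|YT|² = (8−(-9))² + (9−3)² = 289 + 36 = 325
|YU|² = (8−(-7))² + (9−(-6))² = 225 + 225 = 450
|YV|² = (8−0)² + (9−5)² = 64 + 16 = 80
|YW|² = (8−6)² + (9−2)² = 4 + 49 = 53
Sorted ascending: W, V, S, … — the second-nearest is V.

V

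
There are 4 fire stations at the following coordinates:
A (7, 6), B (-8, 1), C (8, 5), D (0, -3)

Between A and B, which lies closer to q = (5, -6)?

A

Compare squared distances:
|qA|² = (5−7)² + (-6−6)² = 4 + 144 = 148
|qB|² = (5−(-8))² + (-6−1)² = 169 + 49 = 218
148 < 218, so A is closer.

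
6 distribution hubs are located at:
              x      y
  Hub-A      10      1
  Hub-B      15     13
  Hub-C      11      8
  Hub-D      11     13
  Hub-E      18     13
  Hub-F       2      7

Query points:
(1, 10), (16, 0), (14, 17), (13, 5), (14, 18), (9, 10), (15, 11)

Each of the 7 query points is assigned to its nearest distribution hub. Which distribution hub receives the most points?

(1, 10) — d² to each: Hub-A:162, Hub-B:205, Hub-C:104, Hub-D:109, Hub-E:298, Hub-F:10 → nearest is Hub-F
(16, 0) — d² to each: Hub-A:37, Hub-B:170, Hub-C:89, Hub-D:194, Hub-E:173, Hub-F:245 → nearest is Hub-A
(14, 17) — d² to each: Hub-A:272, Hub-B:17, Hub-C:90, Hub-D:25, Hub-E:32, Hub-F:244 → nearest is Hub-B
(13, 5) — d² to each: Hub-A:25, Hub-B:68, Hub-C:13, Hub-D:68, Hub-E:89, Hub-F:125 → nearest is Hub-C
(14, 18) — d² to each: Hub-A:305, Hub-B:26, Hub-C:109, Hub-D:34, Hub-E:41, Hub-F:265 → nearest is Hub-B
(9, 10) — d² to each: Hub-A:82, Hub-B:45, Hub-C:8, Hub-D:13, Hub-E:90, Hub-F:58 → nearest is Hub-C
(15, 11) — d² to each: Hub-A:125, Hub-B:4, Hub-C:25, Hub-D:20, Hub-E:13, Hub-F:185 → nearest is Hub-B
Tally — Hub-A:1, Hub-B:3, Hub-C:2, Hub-F:1. Hub-B captures the most (3).

Hub-B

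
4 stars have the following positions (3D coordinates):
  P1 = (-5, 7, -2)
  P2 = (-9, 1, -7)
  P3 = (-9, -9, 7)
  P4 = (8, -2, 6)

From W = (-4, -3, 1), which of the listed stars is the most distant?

Since √ is increasing, it suffices to compare squared distances:
|WP1|² = (-4−(-5))² + (-3−7)² + (1−(-2))² = 1 + 100 + 9 = 110
|WP2|² = (-4−(-9))² + (-3−1)² + (1−(-7))² = 25 + 16 + 64 = 105
|WP3|² = (-4−(-9))² + (-3−(-9))² + (1−7)² = 25 + 36 + 36 = 97
|WP4|² = (-4−8)² + (-3−(-2))² + (1−6)² = 144 + 1 + 25 = 170
The largest is to P4.

P4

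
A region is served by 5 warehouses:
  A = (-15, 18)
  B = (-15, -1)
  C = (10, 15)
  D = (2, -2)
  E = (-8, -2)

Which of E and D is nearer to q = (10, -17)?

D

Compare squared distances:
|qE|² = (10−(-8))² + (-17−(-2))² = 324 + 225 = 549
|qD|² = (10−2)² + (-17−(-2))² = 64 + 225 = 289
549 > 289, so D is closer.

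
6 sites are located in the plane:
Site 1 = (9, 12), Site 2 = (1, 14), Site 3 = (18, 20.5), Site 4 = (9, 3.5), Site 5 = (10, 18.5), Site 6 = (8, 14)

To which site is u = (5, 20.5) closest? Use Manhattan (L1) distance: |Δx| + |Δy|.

Site 5

d(u, Site 1) = |5−9| + |20.5−12| = 4 + 8.5 = 12.5
d(u, Site 2) = |5−1| + |20.5−14| = 4 + 6.5 = 10.5
d(u, Site 3) = |5−18| + |20.5−20.5| = 13 + 0 = 13
d(u, Site 4) = |5−9| + |20.5−3.5| = 4 + 17 = 21
d(u, Site 5) = |5−10| + |20.5−18.5| = 5 + 2 = 7
d(u, Site 6) = |5−8| + |20.5−14| = 3 + 6.5 = 9.5
Minimum is at Site 5.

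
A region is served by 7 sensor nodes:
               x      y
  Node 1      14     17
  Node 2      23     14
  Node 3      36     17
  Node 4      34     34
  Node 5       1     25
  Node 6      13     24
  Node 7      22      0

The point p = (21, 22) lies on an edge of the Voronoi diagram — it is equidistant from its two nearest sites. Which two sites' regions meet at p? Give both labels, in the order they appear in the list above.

Node 2 and Node 6

Squared distances from p to each site:
d²(p, Node 1) = (21−14)² + (22−17)² = 49 + 25 = 74
d²(p, Node 2) = (21−23)² + (22−14)² = 4 + 64 = 68
d²(p, Node 3) = (21−36)² + (22−17)² = 225 + 25 = 250
d²(p, Node 4) = (21−34)² + (22−34)² = 169 + 144 = 313
d²(p, Node 5) = (21−1)² + (22−25)² = 400 + 9 = 409
d²(p, Node 6) = (21−13)² + (22−24)² = 64 + 4 = 68
d²(p, Node 7) = (21−22)² + (22−0)² = 1 + 484 = 485
p is equidistant from Node 2 and Node 6 (both at squared distance 68), and every other site is strictly farther — so p lies on the Node 2–Node 6 Voronoi edge.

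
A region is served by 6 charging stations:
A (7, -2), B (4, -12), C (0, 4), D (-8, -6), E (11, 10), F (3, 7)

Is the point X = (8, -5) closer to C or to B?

Compare squared distances:
|XC|² = (8−0)² + (-5−4)² = 64 + 81 = 145
|XB|² = (8−4)² + (-5−(-12))² = 16 + 49 = 65
145 > 65, so B is closer.

B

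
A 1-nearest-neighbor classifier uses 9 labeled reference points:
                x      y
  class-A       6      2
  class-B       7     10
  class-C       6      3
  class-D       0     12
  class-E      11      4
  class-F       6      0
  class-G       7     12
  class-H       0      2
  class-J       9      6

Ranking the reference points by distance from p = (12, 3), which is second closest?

class-J

Squared Euclidean distances:
d²(p, class-A) = (12−6)² + (3−2)² = 36 + 1 = 37
d²(p, class-B) = (12−7)² + (3−10)² = 25 + 49 = 74
d²(p, class-C) = (12−6)² + (3−3)² = 36 + 0 = 36
d²(p, class-D) = (12−0)² + (3−12)² = 144 + 81 = 225
d²(p, class-E) = (12−11)² + (3−4)² = 1 + 1 = 2
d²(p, class-F) = (12−6)² + (3−0)² = 36 + 9 = 45
d²(p, class-G) = (12−7)² + (3−12)² = 25 + 81 = 106
d²(p, class-H) = (12−0)² + (3−2)² = 144 + 1 = 145
d²(p, class-J) = (12−9)² + (3−6)² = 9 + 9 = 18
Sorted ascending: class-E, class-J, class-C, … — the second-nearest is class-J.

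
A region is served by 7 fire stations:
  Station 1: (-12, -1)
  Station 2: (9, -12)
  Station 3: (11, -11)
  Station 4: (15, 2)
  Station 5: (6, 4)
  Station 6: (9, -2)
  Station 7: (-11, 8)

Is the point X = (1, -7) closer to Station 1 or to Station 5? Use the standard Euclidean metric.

Compare squared distances:
d²(X, Station 1) = (1−(-12))² + (-7−(-1))² = 169 + 36 = 205
d²(X, Station 5) = (1−6)² + (-7−4)² = 25 + 121 = 146
205 > 146, so Station 5 is closer.

Station 5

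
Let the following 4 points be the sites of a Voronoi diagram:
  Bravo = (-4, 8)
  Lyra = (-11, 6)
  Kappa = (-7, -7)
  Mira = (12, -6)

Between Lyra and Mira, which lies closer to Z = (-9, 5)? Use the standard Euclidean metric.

Compare squared distances:
d²(Z, Lyra) = (-9−(-11))² + (5−6)² = 4 + 1 = 5
d²(Z, Mira) = (-9−12)² + (5−(-6))² = 441 + 121 = 562
5 < 562, so Lyra is closer.

Lyra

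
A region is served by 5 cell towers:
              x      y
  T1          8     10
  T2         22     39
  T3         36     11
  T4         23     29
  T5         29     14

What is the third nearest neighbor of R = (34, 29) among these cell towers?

Squared Euclidean distances:
|RT1|² = (34−8)² + (29−10)² = 676 + 361 = 1037
|RT2|² = (34−22)² + (29−39)² = 144 + 100 = 244
|RT3|² = (34−36)² + (29−11)² = 4 + 324 = 328
|RT4|² = (34−23)² + (29−29)² = 121 + 0 = 121
|RT5|² = (34−29)² + (29−14)² = 25 + 225 = 250
Sorted ascending: T4, T2, T5, T3, … — the third-nearest is T5.

T5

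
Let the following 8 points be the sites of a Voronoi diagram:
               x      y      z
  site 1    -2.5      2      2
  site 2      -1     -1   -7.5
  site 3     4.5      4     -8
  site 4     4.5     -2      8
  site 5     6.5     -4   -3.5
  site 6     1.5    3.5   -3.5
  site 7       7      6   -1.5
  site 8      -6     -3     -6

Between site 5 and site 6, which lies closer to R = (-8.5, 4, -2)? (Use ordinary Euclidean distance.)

site 6

Compare squared distances:
d²(R, site 5) = (-8.5−6.5)² + (4−(-4))² + (-2−(-3.5))² = 225 + 64 + 2.25 = 291.25
d²(R, site 6) = (-8.5−1.5)² + (4−3.5)² + (-2−(-3.5))² = 100 + 0.25 + 2.25 = 102.5
291.25 > 102.5, so site 6 is closer.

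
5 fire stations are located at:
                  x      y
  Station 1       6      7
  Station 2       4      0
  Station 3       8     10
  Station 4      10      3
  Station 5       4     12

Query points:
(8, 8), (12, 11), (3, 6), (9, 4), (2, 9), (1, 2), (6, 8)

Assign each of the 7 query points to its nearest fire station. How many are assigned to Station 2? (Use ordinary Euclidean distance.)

(8, 8) — d² to each: Station 1:5, Station 2:80, Station 3:4, Station 4:29, Station 5:32 → nearest is Station 3
(12, 11) — d² to each: Station 1:52, Station 2:185, Station 3:17, Station 4:68, Station 5:65 → nearest is Station 3
(3, 6) — d² to each: Station 1:10, Station 2:37, Station 3:41, Station 4:58, Station 5:37 → nearest is Station 1
(9, 4) — d² to each: Station 1:18, Station 2:41, Station 3:37, Station 4:2, Station 5:89 → nearest is Station 4
(2, 9) — d² to each: Station 1:20, Station 2:85, Station 3:37, Station 4:100, Station 5:13 → nearest is Station 5
(1, 2) — d² to each: Station 1:50, Station 2:13, Station 3:113, Station 4:82, Station 5:109 → nearest is Station 2
(6, 8) — d² to each: Station 1:1, Station 2:68, Station 3:8, Station 4:41, Station 5:20 → nearest is Station 1
1 of the 7 points has Station 2 as nearest.

1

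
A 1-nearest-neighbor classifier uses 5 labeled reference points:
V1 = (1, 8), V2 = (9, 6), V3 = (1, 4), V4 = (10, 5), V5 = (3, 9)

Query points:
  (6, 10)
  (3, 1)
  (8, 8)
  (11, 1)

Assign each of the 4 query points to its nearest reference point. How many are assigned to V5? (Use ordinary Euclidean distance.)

(6, 10) — d² to each: V1:29, V2:25, V3:61, V4:41, V5:10 → nearest is V5
(3, 1) — d² to each: V1:53, V2:61, V3:13, V4:65, V5:64 → nearest is V3
(8, 8) — d² to each: V1:49, V2:5, V3:65, V4:13, V5:26 → nearest is V2
(11, 1) — d² to each: V1:149, V2:29, V3:109, V4:17, V5:128 → nearest is V4
1 of the 4 points has V5 as nearest.

1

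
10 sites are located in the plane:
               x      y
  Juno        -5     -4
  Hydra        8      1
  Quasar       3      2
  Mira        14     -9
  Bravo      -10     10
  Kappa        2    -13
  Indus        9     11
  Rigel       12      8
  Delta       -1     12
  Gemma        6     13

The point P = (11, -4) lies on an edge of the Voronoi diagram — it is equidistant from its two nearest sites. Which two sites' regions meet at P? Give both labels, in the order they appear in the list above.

Squared distances from P to each site:
d²(P, Juno) = (11−(-5))² + (-4−(-4))² = 256 + 0 = 256
d²(P, Hydra) = (11−8)² + (-4−1)² = 9 + 25 = 34
d²(P, Quasar) = (11−3)² + (-4−2)² = 64 + 36 = 100
d²(P, Mira) = (11−14)² + (-4−(-9))² = 9 + 25 = 34
d²(P, Bravo) = (11−(-10))² + (-4−10)² = 441 + 196 = 637
d²(P, Kappa) = (11−2)² + (-4−(-13))² = 81 + 81 = 162
d²(P, Indus) = (11−9)² + (-4−11)² = 4 + 225 = 229
d²(P, Rigel) = (11−12)² + (-4−8)² = 1 + 144 = 145
d²(P, Delta) = (11−(-1))² + (-4−12)² = 144 + 256 = 400
d²(P, Gemma) = (11−6)² + (-4−13)² = 25 + 289 = 314
P is equidistant from Hydra and Mira (both at squared distance 34), and every other site is strictly farther — so P lies on the Hydra–Mira Voronoi edge.

Hydra and Mira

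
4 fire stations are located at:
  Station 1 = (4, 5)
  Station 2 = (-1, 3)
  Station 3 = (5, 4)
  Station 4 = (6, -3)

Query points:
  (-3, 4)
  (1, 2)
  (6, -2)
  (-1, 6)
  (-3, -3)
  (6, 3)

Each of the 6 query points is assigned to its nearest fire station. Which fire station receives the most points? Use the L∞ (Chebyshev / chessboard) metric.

(-3, 4) — d to each: Station 1:7, Station 2:2, Station 3:8, Station 4:9 → nearest is Station 2
(1, 2) — d to each: Station 1:3, Station 2:2, Station 3:4, Station 4:5 → nearest is Station 2
(6, -2) — d to each: Station 1:7, Station 2:7, Station 3:6, Station 4:1 → nearest is Station 4
(-1, 6) — d to each: Station 1:5, Station 2:3, Station 3:6, Station 4:9 → nearest is Station 2
(-3, -3) — d to each: Station 1:8, Station 2:6, Station 3:8, Station 4:9 → nearest is Station 2
(6, 3) — d to each: Station 1:2, Station 2:7, Station 3:1, Station 4:6 → nearest is Station 3
Tally — Station 2:4, Station 3:1, Station 4:1. Station 2 captures the most (4).

Station 2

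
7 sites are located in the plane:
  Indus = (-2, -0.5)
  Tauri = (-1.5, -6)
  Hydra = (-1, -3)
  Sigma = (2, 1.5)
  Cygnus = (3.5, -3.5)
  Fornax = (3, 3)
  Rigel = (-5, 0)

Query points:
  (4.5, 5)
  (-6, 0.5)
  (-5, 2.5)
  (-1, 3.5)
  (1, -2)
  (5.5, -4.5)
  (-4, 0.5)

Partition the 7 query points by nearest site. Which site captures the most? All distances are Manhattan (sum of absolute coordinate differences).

Rigel

(4.5, 5) — d to each: Indus:12, Tauri:17, Hydra:13.5, Sigma:6, Cygnus:9.5, Fornax:3.5, Rigel:14.5 → nearest is Fornax
(-6, 0.5) — d to each: Indus:5, Tauri:11, Hydra:8.5, Sigma:9, Cygnus:13.5, Fornax:11.5, Rigel:1.5 → nearest is Rigel
(-5, 2.5) — d to each: Indus:6, Tauri:12, Hydra:9.5, Sigma:8, Cygnus:14.5, Fornax:8.5, Rigel:2.5 → nearest is Rigel
(-1, 3.5) — d to each: Indus:5, Tauri:10, Hydra:6.5, Sigma:5, Cygnus:11.5, Fornax:4.5, Rigel:7.5 → nearest is Fornax
(1, -2) — d to each: Indus:4.5, Tauri:6.5, Hydra:3, Sigma:4.5, Cygnus:4, Fornax:7, Rigel:8 → nearest is Hydra
(5.5, -4.5) — d to each: Indus:11.5, Tauri:8.5, Hydra:8, Sigma:9.5, Cygnus:3, Fornax:10, Rigel:15 → nearest is Cygnus
(-4, 0.5) — d to each: Indus:3, Tauri:9, Hydra:6.5, Sigma:7, Cygnus:11.5, Fornax:9.5, Rigel:1.5 → nearest is Rigel
Tally — Hydra:1, Cygnus:1, Fornax:2, Rigel:3. Rigel captures the most (3).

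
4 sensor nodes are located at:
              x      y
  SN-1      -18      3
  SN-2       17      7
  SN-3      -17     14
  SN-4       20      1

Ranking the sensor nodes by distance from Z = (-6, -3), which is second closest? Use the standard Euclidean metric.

Since √ is increasing, it suffices to compare squared distances:
d²(Z, SN-1) = (-6−(-18))² + (-3−3)² = 144 + 36 = 180
d²(Z, SN-2) = (-6−17)² + (-3−7)² = 529 + 100 = 629
d²(Z, SN-3) = (-6−(-17))² + (-3−14)² = 121 + 289 = 410
d²(Z, SN-4) = (-6−20)² + (-3−1)² = 676 + 16 = 692
Sorted ascending: SN-1, SN-3, SN-2, … — the second-nearest is SN-3.

SN-3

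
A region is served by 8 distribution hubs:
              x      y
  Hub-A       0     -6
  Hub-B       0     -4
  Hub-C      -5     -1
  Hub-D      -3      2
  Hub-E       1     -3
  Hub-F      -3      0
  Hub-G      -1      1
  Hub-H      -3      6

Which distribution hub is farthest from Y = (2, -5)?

Hub-H

Since √ is increasing, it suffices to compare squared distances:
d²(Y, Hub-A) = (2−0)² + (-5−(-6))² = 4 + 1 = 5
d²(Y, Hub-B) = (2−0)² + (-5−(-4))² = 4 + 1 = 5
d²(Y, Hub-C) = (2−(-5))² + (-5−(-1))² = 49 + 16 = 65
d²(Y, Hub-D) = (2−(-3))² + (-5−2)² = 25 + 49 = 74
d²(Y, Hub-E) = (2−1)² + (-5−(-3))² = 1 + 4 = 5
d²(Y, Hub-F) = (2−(-3))² + (-5−0)² = 25 + 25 = 50
d²(Y, Hub-G) = (2−(-1))² + (-5−1)² = 9 + 36 = 45
d²(Y, Hub-H) = (2−(-3))² + (-5−6)² = 25 + 121 = 146
The largest is to Hub-H.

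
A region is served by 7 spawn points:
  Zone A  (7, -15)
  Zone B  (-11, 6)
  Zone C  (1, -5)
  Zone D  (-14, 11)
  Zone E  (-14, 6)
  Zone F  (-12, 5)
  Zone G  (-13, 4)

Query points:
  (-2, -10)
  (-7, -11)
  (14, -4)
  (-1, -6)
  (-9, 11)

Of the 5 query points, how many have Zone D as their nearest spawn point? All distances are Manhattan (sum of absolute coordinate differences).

(-2, -10) — d to each: Zone A:14, Zone B:25, Zone C:8, Zone D:33, Zone E:28, Zone F:25, Zone G:25 → nearest is Zone C
(-7, -11) — d to each: Zone A:18, Zone B:21, Zone C:14, Zone D:29, Zone E:24, Zone F:21, Zone G:21 → nearest is Zone C
(14, -4) — d to each: Zone A:18, Zone B:35, Zone C:14, Zone D:43, Zone E:38, Zone F:35, Zone G:35 → nearest is Zone C
(-1, -6) — d to each: Zone A:17, Zone B:22, Zone C:3, Zone D:30, Zone E:25, Zone F:22, Zone G:22 → nearest is Zone C
(-9, 11) — d to each: Zone A:42, Zone B:7, Zone C:26, Zone D:5, Zone E:10, Zone F:9, Zone G:11 → nearest is Zone D
1 of the 5 points has Zone D as nearest.

1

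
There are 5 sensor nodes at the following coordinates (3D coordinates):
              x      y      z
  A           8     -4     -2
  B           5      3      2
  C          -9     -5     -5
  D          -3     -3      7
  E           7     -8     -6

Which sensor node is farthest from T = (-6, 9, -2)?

E

Compare squared distances (the ordering matches that of the actual distances):
|TA|² = (-6−8)² + (9−(-4))² + (-2−(-2))² = 196 + 169 + 0 = 365
|TB|² = (-6−5)² + (9−3)² + (-2−2)² = 121 + 36 + 16 = 173
|TC|² = (-6−(-9))² + (9−(-5))² + (-2−(-5))² = 9 + 196 + 9 = 214
|TD|² = (-6−(-3))² + (9−(-3))² + (-2−7)² = 9 + 144 + 81 = 234
|TE|² = (-6−7)² + (9−(-8))² + (-2−(-6))² = 169 + 289 + 16 = 474
The largest is to E.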